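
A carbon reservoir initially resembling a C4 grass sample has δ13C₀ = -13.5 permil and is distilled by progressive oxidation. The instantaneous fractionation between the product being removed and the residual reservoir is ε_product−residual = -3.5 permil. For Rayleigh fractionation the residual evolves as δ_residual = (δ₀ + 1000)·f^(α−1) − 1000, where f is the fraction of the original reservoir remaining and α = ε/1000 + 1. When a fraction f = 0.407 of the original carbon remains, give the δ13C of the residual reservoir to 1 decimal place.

-10.4 permil

Rayleigh residual: δ_res = (δ₀ + 1000)·f^(α−1) − 1000
α = ε/1000 + 1 = 0.99650, so α − 1 = -0.00350
f^(α−1) = 0.407^(-0.00350) = 1.003151
δ_res = (-13.5 + 1000) × 1.003151 − 1000 = 989.609 − 1000 = -10.39 permil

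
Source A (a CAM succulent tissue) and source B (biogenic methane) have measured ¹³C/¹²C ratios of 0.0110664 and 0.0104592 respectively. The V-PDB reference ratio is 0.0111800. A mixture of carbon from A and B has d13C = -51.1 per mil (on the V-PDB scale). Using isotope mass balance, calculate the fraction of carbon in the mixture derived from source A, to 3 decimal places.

0.246

δ_A = (0.0110664/0.0111800 − 1)×1000 = (0.989839 − 1)×1000 = -10.161 per mil
δ_B = (0.0104592/0.0111800 − 1)×1000 = (0.935528 − 1)×1000 = -64.472 per mil
f_A = (δ_mix − δ_B)/(δ_A − δ_B) = (-51.1 − (-64.472))/(-10.161 − (-64.472))
f_A = 13.372 / 54.311 = 0.2462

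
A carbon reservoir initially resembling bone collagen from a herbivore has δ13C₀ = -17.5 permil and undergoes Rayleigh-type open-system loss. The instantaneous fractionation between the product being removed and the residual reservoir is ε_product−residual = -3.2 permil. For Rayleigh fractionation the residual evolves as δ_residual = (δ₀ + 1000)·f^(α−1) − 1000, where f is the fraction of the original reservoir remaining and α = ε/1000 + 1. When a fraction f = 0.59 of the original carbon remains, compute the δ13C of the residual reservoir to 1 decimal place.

-15.8 permil

Rayleigh residual: δ_res = (δ₀ + 1000)·f^(α−1) − 1000
α = ε/1000 + 1 = 0.99680, so α − 1 = -0.00320
f^(α−1) = 0.59^(-0.00320) = 1.001690
δ_res = (-17.5 + 1000) × 1.001690 − 1000 = 984.160 − 1000 = -15.84 permil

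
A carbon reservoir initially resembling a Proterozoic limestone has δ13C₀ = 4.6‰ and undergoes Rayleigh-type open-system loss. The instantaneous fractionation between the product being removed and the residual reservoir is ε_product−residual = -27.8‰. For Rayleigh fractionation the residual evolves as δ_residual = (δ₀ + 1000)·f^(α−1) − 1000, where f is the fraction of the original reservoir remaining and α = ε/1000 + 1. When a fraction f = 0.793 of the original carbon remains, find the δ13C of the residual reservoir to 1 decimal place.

11.1‰

Rayleigh residual: δ_res = (δ₀ + 1000)·f^(α−1) − 1000
α = ε/1000 + 1 = 0.97220, so α − 1 = -0.02780
f^(α−1) = 0.793^(-0.02780) = 1.006469
δ_res = (4.6 + 1000) × 1.006469 − 1000 = 1011.098 − 1000 = 11.10‰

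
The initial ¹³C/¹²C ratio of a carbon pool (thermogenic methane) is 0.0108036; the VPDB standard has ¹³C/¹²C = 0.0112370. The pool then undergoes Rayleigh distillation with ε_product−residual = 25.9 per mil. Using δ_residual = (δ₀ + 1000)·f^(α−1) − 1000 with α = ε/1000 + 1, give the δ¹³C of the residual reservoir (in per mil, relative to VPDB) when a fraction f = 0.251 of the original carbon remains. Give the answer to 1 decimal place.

δ₀ = (0.0108036/0.0112370 − 1)×1000 = (0.961431 − 1)×1000 = -38.569 per mil
α − 1 = ε/1000 = 0.0259
f^(α−1) = 0.251^(0.0259) = 0.964832
δ_res = (-38.569 + 1000) × 0.964832 − 1000 = 927.619 − 1000 = -72.38 per mil

-72.4 per mil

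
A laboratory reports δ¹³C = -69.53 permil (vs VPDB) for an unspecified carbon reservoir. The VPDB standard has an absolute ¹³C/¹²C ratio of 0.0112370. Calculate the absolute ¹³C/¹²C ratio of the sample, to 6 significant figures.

0.0104557

R_sample = R_standard × (δ¹³C/1000 + 1)
R_sample = 0.0112370 × (-69.53/1000 + 1) = 0.0112370 × 0.930470
R_sample = 0.0104557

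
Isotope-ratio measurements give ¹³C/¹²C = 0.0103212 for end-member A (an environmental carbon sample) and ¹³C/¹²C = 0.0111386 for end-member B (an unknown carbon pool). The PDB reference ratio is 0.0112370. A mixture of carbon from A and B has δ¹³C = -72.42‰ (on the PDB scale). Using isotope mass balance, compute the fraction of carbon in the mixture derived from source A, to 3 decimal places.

δ_A = (0.0103212/0.0112370 − 1)×1000 = (0.918501 − 1)×1000 = -81.499‰
δ_B = (0.0111386/0.0112370 − 1)×1000 = (0.991243 − 1)×1000 = -8.757‰
f_A = (δ_mix − δ_B)/(δ_A − δ_B) = (-72.42 − (-8.757))/(-81.499 − (-8.757))
f_A = -63.663 / -72.742 = 0.8752

0.875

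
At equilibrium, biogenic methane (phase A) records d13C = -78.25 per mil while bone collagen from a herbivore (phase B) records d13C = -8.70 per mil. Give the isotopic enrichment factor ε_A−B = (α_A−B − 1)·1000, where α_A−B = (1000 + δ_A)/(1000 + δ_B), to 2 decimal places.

α_A−B = (1000 + -78.25) / (1000 + -8.70) = 921.75 / 991.30 = 0.929840
ε_A−B = (0.929840 − 1) × 1000 = -70.160 per mil
(The approximation ε ≈ δ_A − δ_B would give -69.55 per mil.)

-70.16 per mil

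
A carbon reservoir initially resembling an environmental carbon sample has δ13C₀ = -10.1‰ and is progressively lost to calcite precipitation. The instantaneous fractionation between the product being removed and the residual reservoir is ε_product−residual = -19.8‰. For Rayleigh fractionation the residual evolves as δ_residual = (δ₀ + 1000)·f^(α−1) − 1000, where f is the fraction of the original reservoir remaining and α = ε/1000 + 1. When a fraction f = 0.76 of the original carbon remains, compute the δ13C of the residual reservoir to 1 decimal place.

-4.7‰

Rayleigh residual: δ_res = (δ₀ + 1000)·f^(α−1) − 1000
α = ε/1000 + 1 = 0.98020, so α − 1 = -0.01980
f^(α−1) = 0.76^(-0.01980) = 1.005449
δ_res = (-10.1 + 1000) × 1.005449 − 1000 = 995.294 − 1000 = -4.71‰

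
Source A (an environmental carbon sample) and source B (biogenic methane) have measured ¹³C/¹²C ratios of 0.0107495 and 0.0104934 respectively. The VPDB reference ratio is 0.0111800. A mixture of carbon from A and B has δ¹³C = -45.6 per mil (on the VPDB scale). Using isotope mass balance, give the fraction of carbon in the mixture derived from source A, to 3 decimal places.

0.690

δ_A = (0.0107495/0.0111800 − 1)×1000 = (0.961494 − 1)×1000 = -38.506 per mil
δ_B = (0.0104934/0.0111800 − 1)×1000 = (0.938587 − 1)×1000 = -61.413 per mil
f_A = (δ_mix − δ_B)/(δ_A − δ_B) = (-45.6 − (-61.413))/(-38.506 − (-61.413))
f_A = 15.813 / 22.907 = 0.6903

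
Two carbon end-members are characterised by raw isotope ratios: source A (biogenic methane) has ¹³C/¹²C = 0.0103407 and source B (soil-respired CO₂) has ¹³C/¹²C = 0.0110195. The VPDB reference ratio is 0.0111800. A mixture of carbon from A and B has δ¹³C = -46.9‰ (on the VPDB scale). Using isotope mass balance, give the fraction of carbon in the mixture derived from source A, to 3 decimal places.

δ_A = (0.0103407/0.0111800 − 1)×1000 = (0.924928 − 1)×1000 = -75.072‰
δ_B = (0.0110195/0.0111800 − 1)×1000 = (0.985644 − 1)×1000 = -14.356‰
f_A = (δ_mix − δ_B)/(δ_A − δ_B) = (-46.9 − (-14.356))/(-75.072 − (-14.356))
f_A = -32.544 / -60.716 = 0.5360

0.536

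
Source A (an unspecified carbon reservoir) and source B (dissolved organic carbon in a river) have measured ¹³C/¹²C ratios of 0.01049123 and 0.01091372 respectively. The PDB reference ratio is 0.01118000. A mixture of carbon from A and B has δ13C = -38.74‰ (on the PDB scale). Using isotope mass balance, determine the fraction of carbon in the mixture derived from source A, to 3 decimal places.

δ_A = (0.01049123/0.01118000 − 1)×1000 = (0.938393 − 1)×1000 = -61.607‰
δ_B = (0.01091372/0.01118000 − 1)×1000 = (0.976182 − 1)×1000 = -23.818‰
f_A = (δ_mix − δ_B)/(δ_A − δ_B) = (-38.74 − (-23.818))/(-61.607 − (-23.818))
f_A = -14.922 / -37.790 = 0.3949

0.395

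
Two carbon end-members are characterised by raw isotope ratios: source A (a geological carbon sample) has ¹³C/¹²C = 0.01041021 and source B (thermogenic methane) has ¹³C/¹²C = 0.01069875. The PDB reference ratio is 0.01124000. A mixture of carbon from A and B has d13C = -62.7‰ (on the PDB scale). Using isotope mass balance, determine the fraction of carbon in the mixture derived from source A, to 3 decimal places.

0.567

δ_A = (0.01041021/0.01124000 − 1)×1000 = (0.926175 − 1)×1000 = -73.825‰
δ_B = (0.01069875/0.01124000 − 1)×1000 = (0.951846 − 1)×1000 = -48.154‰
f_A = (δ_mix − δ_B)/(δ_A − δ_B) = (-62.7 − (-48.154))/(-73.825 − (-48.154))
f_A = -14.546 / -25.671 = 0.5666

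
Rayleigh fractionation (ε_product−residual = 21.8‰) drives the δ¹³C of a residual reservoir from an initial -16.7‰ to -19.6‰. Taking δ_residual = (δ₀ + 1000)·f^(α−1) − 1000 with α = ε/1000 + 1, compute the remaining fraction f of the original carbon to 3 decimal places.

α − 1 = ε/1000 = 0.0218
(δ_res + 1000)/(δ₀ + 1000) = (-19.6 + 1000)/(-16.7 + 1000) = 980.4/983.3 = 0.997051
f = 0.997051^(1/0.0218) = exp(ln(0.997051)/0.0218) = exp(-0.00295/0.0218)
f = exp(-0.1355) = 0.8733

0.873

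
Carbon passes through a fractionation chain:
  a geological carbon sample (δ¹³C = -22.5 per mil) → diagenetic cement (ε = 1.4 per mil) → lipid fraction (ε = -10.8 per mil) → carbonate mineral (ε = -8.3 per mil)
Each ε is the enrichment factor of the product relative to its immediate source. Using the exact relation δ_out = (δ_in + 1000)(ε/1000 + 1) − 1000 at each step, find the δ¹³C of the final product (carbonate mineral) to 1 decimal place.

step 1: δ = (-22.50 + 1000)·(1.4/1000 + 1) − 1000 = -21.13 per mil
step 2: δ = (-21.13 + 1000)·(-10.8/1000 + 1) − 1000 = -31.70 per mil
step 3: δ = (-31.70 + 1000)·(-8.3/1000 + 1) − 1000 = -39.74 per mil

-39.7 per mil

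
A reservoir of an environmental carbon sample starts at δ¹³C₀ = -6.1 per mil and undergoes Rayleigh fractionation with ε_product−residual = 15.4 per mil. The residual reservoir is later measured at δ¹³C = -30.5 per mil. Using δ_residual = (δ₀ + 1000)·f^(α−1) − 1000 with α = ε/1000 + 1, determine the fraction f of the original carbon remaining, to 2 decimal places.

0.20

α − 1 = ε/1000 = 0.0154
(δ_res + 1000)/(δ₀ + 1000) = (-30.5 + 1000)/(-6.1 + 1000) = 969.5/993.9 = 0.975450
f = 0.975450^(1/0.0154) = exp(ln(0.975450)/0.0154) = exp(-0.02486/0.0154)
f = exp(-1.6140) = 0.1991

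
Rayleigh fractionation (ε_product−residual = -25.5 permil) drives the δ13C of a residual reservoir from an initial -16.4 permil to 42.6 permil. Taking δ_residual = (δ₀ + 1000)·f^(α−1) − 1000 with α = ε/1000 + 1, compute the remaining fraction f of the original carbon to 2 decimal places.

α − 1 = ε/1000 = -0.0255
(δ_res + 1000)/(δ₀ + 1000) = (42.6 + 1000)/(-16.4 + 1000) = 1042.6/983.6 = 1.059984
f = 1.059984^(1/-0.0255) = exp(ln(1.059984)/-0.0255) = exp(0.05825/-0.0255)
f = exp(-2.2845) = 0.1018

0.10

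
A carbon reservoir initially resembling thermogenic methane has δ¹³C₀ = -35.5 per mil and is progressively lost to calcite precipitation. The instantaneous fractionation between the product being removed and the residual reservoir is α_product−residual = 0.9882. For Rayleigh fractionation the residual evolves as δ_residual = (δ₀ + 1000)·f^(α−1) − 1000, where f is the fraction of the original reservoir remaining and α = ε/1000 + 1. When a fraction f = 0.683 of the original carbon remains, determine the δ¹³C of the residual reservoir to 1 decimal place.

Rayleigh residual: δ_res = (δ₀ + 1000)·f^(α−1) − 1000
α − 1 = -0.01180
f^(α−1) = 0.683^(-0.01180) = 1.004509
δ_res = (-35.5 + 1000) × 1.004509 − 1000 = 968.849 − 1000 = -31.15 per mil

-31.2 per mil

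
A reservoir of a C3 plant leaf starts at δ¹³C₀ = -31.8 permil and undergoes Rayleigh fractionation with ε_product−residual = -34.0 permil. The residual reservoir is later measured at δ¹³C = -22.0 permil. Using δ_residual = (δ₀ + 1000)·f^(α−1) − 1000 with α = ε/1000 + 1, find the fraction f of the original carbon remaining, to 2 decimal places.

0.74

α − 1 = ε/1000 = -0.0340
(δ_res + 1000)/(δ₀ + 1000) = (-22.0 + 1000)/(-31.8 + 1000) = 978.0/968.2 = 1.010122
f = 1.010122^(1/-0.0340) = exp(ln(1.010122)/-0.0340) = exp(0.01007/-0.0340)
f = exp(-0.2962) = 0.7436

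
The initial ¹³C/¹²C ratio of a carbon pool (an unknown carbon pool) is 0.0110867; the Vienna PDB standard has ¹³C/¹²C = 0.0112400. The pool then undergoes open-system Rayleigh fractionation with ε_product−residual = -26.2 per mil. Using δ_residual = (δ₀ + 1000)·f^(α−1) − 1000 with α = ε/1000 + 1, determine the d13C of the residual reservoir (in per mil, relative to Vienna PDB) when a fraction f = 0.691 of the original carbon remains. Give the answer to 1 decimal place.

-4.0 per mil

δ₀ = (0.0110867/0.0112400 − 1)×1000 = (0.986361 − 1)×1000 = -13.639 per mil
α − 1 = ε/1000 = -0.0262
f^(α−1) = 0.691^(-0.0262) = 1.009731
δ_res = (-13.639 + 1000) × 1.009731 − 1000 = 995.959 − 1000 = -4.04 per mil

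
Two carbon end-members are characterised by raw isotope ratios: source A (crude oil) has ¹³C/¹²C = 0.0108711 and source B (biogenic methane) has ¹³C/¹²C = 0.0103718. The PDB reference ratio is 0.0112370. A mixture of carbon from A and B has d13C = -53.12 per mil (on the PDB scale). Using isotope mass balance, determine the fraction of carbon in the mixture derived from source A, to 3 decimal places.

δ_A = (0.0108711/0.0112370 − 1)×1000 = (0.967438 − 1)×1000 = -32.562 per mil
δ_B = (0.0103718/0.0112370 − 1)×1000 = (0.923004 − 1)×1000 = -76.996 per mil
f_A = (δ_mix − δ_B)/(δ_A − δ_B) = (-53.12 − (-76.996))/(-32.562 − (-76.996))
f_A = 23.876 / 44.434 = 0.5373

0.537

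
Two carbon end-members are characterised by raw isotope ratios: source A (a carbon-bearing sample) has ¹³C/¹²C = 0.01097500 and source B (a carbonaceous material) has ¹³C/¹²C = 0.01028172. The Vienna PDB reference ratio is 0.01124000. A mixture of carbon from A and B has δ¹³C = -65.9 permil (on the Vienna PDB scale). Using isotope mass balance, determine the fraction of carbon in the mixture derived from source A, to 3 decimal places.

δ_A = (0.01097500/0.01124000 − 1)×1000 = (0.976423 − 1)×1000 = -23.577 permil
δ_B = (0.01028172/0.01124000 − 1)×1000 = (0.914744 − 1)×1000 = -85.256 permil
f_A = (δ_mix − δ_B)/(δ_A − δ_B) = (-65.9 − (-85.256))/(-23.577 − (-85.256))
f_A = 19.356 / 61.680 = 0.3138

0.314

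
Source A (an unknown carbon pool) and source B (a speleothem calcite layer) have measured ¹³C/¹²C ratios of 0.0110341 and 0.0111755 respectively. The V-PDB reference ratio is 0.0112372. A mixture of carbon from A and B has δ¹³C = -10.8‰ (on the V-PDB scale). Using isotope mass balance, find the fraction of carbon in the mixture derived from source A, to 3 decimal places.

0.422

δ_A = (0.0110341/0.0112372 − 1)×1000 = (0.981926 − 1)×1000 = -18.074‰
δ_B = (0.0111755/0.0112372 − 1)×1000 = (0.994509 − 1)×1000 = -5.491‰
f_A = (δ_mix − δ_B)/(δ_A − δ_B) = (-10.8 − (-5.491))/(-18.074 − (-5.491))
f_A = -5.309 / -12.583 = 0.4219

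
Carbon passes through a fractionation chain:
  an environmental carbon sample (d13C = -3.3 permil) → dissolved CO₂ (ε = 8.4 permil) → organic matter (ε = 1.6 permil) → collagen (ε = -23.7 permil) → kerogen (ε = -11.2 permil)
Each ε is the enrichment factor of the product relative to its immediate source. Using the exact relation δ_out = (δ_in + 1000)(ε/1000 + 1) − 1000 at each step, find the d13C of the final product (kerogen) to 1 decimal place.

step 1: δ = (-3.30 + 1000)·(8.4/1000 + 1) − 1000 = 5.07 permil
step 2: δ = (5.07 + 1000)·(1.6/1000 + 1) − 1000 = 6.68 permil
step 3: δ = (6.68 + 1000)·(-23.7/1000 + 1) − 1000 = -17.18 permil
step 4: δ = (-17.18 + 1000)·(-11.2/1000 + 1) − 1000 = -28.19 permil

-28.2 permil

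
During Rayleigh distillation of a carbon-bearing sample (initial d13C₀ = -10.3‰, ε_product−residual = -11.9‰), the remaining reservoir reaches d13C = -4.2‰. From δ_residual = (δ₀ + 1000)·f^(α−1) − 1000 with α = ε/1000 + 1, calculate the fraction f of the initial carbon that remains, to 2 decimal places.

0.60

α − 1 = ε/1000 = -0.0119
(δ_res + 1000)/(δ₀ + 1000) = (-4.2 + 1000)/(-10.3 + 1000) = 995.8/989.7 = 1.006163
f = 1.006163^(1/-0.0119) = exp(ln(1.006163)/-0.0119) = exp(0.00614/-0.0119)
f = exp(-0.5164) = 0.5967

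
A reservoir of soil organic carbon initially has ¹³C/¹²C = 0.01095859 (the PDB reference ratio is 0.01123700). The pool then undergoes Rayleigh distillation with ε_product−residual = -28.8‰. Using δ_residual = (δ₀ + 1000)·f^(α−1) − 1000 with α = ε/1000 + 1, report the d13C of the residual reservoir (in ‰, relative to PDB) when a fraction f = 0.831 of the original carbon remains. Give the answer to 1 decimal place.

δ₀ = (0.01095859/0.01123700 − 1)×1000 = (0.975224 − 1)×1000 = -24.776‰
α − 1 = ε/1000 = -0.0288
f^(α−1) = 0.831^(-0.0288) = 1.005346
δ_res = (-24.776 + 1000) × 1.005346 − 1000 = 980.437 − 1000 = -19.56‰

-19.6‰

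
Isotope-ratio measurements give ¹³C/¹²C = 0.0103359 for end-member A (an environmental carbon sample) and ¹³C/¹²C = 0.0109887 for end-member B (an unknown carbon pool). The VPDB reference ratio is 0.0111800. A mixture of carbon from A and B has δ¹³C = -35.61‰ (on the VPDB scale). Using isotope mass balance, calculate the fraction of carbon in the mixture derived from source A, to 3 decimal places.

δ_A = (0.0103359/0.0111800 − 1)×1000 = (0.924499 − 1)×1000 = -75.501‰
δ_B = (0.0109887/0.0111800 − 1)×1000 = (0.982889 − 1)×1000 = -17.111‰
f_A = (δ_mix − δ_B)/(δ_A − δ_B) = (-35.61 − (-17.111))/(-75.501 − (-17.111))
f_A = -18.499 / -58.390 = 0.3168

0.317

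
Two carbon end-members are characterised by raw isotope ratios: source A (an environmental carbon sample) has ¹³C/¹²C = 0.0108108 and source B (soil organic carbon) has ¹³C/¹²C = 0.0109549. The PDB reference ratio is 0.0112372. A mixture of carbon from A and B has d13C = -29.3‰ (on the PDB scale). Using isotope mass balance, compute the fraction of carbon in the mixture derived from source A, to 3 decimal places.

0.326

δ_A = (0.0108108/0.0112372 − 1)×1000 = (0.962055 − 1)×1000 = -37.945‰
δ_B = (0.0109549/0.0112372 − 1)×1000 = (0.974878 − 1)×1000 = -25.122‰
f_A = (δ_mix − δ_B)/(δ_A − δ_B) = (-29.3 − (-25.122))/(-37.945 − (-25.122))
f_A = -4.178 / -12.823 = 0.3258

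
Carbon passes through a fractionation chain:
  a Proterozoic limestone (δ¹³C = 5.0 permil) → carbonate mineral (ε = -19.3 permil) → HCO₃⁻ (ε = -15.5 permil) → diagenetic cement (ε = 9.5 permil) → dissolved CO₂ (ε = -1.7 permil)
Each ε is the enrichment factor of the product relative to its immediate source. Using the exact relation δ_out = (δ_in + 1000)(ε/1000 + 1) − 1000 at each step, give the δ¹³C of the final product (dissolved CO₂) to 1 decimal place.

step 1: δ = (5.00 + 1000)·(-19.3/1000 + 1) − 1000 = -14.40 permil
step 2: δ = (-14.40 + 1000)·(-15.5/1000 + 1) − 1000 = -29.67 permil
step 3: δ = (-29.67 + 1000)·(9.5/1000 + 1) − 1000 = -20.46 permil
step 4: δ = (-20.46 + 1000)·(-1.7/1000 + 1) − 1000 = -22.12 permil

-22.1 permil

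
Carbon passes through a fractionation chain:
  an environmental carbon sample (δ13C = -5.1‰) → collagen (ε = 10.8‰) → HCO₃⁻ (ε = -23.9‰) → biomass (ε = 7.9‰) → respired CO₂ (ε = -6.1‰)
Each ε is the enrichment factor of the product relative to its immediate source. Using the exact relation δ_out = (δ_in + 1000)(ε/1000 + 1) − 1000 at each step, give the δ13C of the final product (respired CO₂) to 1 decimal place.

-16.7‰

step 1: δ = (-5.10 + 1000)·(10.8/1000 + 1) − 1000 = 5.64‰
step 2: δ = (5.64 + 1000)·(-23.9/1000 + 1) − 1000 = -18.39‰
step 3: δ = (-18.39 + 1000)·(7.9/1000 + 1) − 1000 = -10.64‰
step 4: δ = (-10.64 + 1000)·(-6.1/1000 + 1) − 1000 = -16.67‰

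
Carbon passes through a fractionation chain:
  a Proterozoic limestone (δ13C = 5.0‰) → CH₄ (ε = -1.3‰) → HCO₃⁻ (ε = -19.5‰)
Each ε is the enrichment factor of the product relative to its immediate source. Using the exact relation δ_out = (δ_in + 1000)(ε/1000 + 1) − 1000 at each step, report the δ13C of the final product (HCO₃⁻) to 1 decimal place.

-15.9‰

step 1: δ = (5.00 + 1000)·(-1.3/1000 + 1) − 1000 = 3.69‰
step 2: δ = (3.69 + 1000)·(-19.5/1000 + 1) − 1000 = -15.88‰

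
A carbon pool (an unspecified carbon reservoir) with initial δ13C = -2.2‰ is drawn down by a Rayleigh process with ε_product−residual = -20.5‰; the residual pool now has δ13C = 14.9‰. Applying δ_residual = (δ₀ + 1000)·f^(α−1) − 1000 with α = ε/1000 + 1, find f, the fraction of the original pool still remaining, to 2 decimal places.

α − 1 = ε/1000 = -0.0205
(δ_res + 1000)/(δ₀ + 1000) = (14.9 + 1000)/(-2.2 + 1000) = 1014.9/997.8 = 1.017138
f = 1.017138^(1/-0.0205) = exp(ln(1.017138)/-0.0205) = exp(0.01699/-0.0205)
f = exp(-0.8289) = 0.4365

0.44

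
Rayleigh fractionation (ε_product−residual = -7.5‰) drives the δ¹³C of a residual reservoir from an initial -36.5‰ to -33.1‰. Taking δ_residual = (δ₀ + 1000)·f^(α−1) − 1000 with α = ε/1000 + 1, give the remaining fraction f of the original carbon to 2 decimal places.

0.63

α − 1 = ε/1000 = -0.0075
(δ_res + 1000)/(δ₀ + 1000) = (-33.1 + 1000)/(-36.5 + 1000) = 966.9/963.5 = 1.003529
f = 1.003529^(1/-0.0075) = exp(ln(1.003529)/-0.0075) = exp(0.00352/-0.0075)
f = exp(-0.4697) = 0.6252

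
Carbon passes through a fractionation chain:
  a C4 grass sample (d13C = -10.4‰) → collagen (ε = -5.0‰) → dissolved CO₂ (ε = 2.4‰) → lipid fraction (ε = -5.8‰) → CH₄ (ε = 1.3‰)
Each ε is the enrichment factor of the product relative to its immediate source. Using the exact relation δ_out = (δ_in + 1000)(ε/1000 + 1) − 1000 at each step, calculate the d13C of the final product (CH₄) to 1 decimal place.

step 1: δ = (-10.40 + 1000)·(-5.0/1000 + 1) − 1000 = -15.35‰
step 2: δ = (-15.35 + 1000)·(2.4/1000 + 1) − 1000 = -12.98‰
step 3: δ = (-12.98 + 1000)·(-5.8/1000 + 1) − 1000 = -18.71‰
step 4: δ = (-18.71 + 1000)·(1.3/1000 + 1) − 1000 = -17.43‰

-17.4‰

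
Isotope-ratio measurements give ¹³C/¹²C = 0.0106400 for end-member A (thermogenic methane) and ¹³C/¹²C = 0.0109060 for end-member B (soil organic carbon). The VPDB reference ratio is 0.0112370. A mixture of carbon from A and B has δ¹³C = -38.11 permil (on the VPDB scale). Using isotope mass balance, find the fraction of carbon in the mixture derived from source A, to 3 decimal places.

δ_A = (0.0106400/0.0112370 − 1)×1000 = (0.946872 − 1)×1000 = -53.128 permil
δ_B = (0.0109060/0.0112370 − 1)×1000 = (0.970544 − 1)×1000 = -29.456 permil
f_A = (δ_mix − δ_B)/(δ_A − δ_B) = (-38.11 − (-29.456))/(-53.128 − (-29.456))
f_A = -8.654 / -23.672 = 0.3656

0.366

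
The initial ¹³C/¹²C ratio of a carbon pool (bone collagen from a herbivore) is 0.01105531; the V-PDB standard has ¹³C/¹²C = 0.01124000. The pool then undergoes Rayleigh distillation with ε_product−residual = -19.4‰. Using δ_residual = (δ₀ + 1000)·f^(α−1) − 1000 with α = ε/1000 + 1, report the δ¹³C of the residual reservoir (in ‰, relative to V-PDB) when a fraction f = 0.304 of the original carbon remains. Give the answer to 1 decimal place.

δ₀ = (0.01105531/0.01124000 − 1)×1000 = (0.983569 − 1)×1000 = -16.431‰
α − 1 = ε/1000 = -0.0194
f^(α−1) = 0.304^(-0.0194) = 1.023369
δ_res = (-16.431 + 1000) × 1.023369 − 1000 = 1006.554 − 1000 = 6.55‰

6.6‰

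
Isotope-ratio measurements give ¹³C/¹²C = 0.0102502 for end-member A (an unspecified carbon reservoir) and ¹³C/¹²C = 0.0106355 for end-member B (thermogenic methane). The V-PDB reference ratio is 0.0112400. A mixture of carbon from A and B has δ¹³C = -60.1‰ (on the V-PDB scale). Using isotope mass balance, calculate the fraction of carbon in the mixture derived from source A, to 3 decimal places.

δ_A = (0.0102502/0.0112400 − 1)×1000 = (0.911940 − 1)×1000 = -88.060‰
δ_B = (0.0106355/0.0112400 − 1)×1000 = (0.946219 − 1)×1000 = -53.781‰
f_A = (δ_mix − δ_B)/(δ_A − δ_B) = (-60.1 − (-53.781))/(-88.060 − (-53.781))
f_A = -6.319 / -34.279 = 0.1843

0.184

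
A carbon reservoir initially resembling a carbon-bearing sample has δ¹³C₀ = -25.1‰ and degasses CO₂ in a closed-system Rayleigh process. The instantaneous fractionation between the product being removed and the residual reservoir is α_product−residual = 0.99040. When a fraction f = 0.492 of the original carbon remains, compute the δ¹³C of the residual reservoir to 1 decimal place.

Rayleigh residual: δ_res = (δ₀ + 1000)·f^(α−1) − 1000
α − 1 = -0.00960
f^(α−1) = 0.492^(-0.00960) = 1.006832
δ_res = (-25.1 + 1000) × 1.006832 − 1000 = 981.561 − 1000 = -18.44‰

-18.4‰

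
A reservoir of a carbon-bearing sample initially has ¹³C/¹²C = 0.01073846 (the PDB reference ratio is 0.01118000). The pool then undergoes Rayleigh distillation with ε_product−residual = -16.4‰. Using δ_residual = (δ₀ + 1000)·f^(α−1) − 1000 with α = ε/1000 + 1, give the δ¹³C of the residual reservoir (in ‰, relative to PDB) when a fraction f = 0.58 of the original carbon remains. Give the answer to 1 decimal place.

δ₀ = (0.01073846/0.01118000 − 1)×1000 = (0.960506 − 1)×1000 = -39.494‰
α − 1 = ε/1000 = -0.0164
f^(α−1) = 0.58^(-0.0164) = 1.008974
δ_res = (-39.494 + 1000) × 1.008974 − 1000 = 969.125 − 1000 = -30.87‰

-30.9‰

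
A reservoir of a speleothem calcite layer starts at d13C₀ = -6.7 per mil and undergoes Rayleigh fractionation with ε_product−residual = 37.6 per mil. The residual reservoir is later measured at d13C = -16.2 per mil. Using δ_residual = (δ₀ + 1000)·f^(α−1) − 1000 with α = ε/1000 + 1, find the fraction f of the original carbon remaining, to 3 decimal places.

α − 1 = ε/1000 = 0.0376
(δ_res + 1000)/(δ₀ + 1000) = (-16.2 + 1000)/(-6.7 + 1000) = 983.8/993.3 = 0.990436
f = 0.990436^(1/0.0376) = exp(ln(0.990436)/0.0376) = exp(-0.00961/0.0376)
f = exp(-0.2556) = 0.7745

0.774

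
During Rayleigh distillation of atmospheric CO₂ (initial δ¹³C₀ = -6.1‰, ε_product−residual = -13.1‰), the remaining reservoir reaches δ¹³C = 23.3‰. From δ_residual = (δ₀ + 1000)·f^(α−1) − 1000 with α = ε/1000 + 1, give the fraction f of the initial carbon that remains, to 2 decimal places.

α − 1 = ε/1000 = -0.0131
(δ_res + 1000)/(δ₀ + 1000) = (23.3 + 1000)/(-6.1 + 1000) = 1023.3/993.9 = 1.029580
f = 1.029580^(1/-0.0131) = exp(ln(1.029580)/-0.0131) = exp(0.02915/-0.0131)
f = exp(-2.2253) = 0.1080

0.11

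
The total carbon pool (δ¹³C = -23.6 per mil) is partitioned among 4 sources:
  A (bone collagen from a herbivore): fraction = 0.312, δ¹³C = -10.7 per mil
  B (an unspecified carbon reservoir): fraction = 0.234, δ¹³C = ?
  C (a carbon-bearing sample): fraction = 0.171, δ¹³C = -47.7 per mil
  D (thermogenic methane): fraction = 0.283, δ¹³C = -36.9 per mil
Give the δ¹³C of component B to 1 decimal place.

-7.1 per mil

Isotope mass balance: δ_bulk = Σ fᵢ·δᵢ.
-23.6 = 0.312×(-10.7) + 0.234×δ_B + 0.171×(-47.7) + 0.283×(-36.9)
0.234·δ_B = -23.6 − (-21.938) = -1.662
δ_B = -1.662 / 0.234 = -7.10 per mil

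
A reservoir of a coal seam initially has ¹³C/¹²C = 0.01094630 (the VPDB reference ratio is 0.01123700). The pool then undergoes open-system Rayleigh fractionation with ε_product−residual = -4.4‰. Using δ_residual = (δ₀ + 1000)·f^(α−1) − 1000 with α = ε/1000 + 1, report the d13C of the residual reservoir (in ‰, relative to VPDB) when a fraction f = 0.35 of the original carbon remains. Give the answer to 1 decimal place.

-21.4‰

δ₀ = (0.01094630/0.01123700 − 1)×1000 = (0.974130 − 1)×1000 = -25.870‰
α − 1 = ε/1000 = -0.0044
f^(α−1) = 0.35^(-0.0044) = 1.004630
δ_res = (-25.870 + 1000) × 1.004630 − 1000 = 978.640 − 1000 = -21.36‰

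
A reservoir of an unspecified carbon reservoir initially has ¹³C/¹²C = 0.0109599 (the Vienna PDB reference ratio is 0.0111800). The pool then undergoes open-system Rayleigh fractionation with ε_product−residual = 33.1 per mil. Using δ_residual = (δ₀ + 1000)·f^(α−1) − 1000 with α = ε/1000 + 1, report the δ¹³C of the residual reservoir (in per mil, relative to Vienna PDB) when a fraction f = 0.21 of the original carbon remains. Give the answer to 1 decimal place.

δ₀ = (0.0109599/0.0111800 − 1)×1000 = (0.980313 − 1)×1000 = -19.687 per mil
α − 1 = ε/1000 = 0.0331
f^(α−1) = 0.21^(0.0331) = 0.949654
δ_res = (-19.687 + 1000) × 0.949654 − 1000 = 930.958 − 1000 = -69.04 per mil

-69.0 per mil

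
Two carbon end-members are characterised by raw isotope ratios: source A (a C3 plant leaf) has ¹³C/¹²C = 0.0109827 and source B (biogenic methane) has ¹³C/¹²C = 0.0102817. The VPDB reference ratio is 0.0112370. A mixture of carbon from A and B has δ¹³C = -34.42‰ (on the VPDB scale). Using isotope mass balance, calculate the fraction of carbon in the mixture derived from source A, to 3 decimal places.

0.811

δ_A = (0.0109827/0.0112370 − 1)×1000 = (0.977369 − 1)×1000 = -22.631‰
δ_B = (0.0102817/0.0112370 − 1)×1000 = (0.914986 − 1)×1000 = -85.014‰
f_A = (δ_mix − δ_B)/(δ_A − δ_B) = (-34.42 − (-85.014))/(-22.631 − (-85.014))
f_A = 50.594 / 62.383 = 0.8110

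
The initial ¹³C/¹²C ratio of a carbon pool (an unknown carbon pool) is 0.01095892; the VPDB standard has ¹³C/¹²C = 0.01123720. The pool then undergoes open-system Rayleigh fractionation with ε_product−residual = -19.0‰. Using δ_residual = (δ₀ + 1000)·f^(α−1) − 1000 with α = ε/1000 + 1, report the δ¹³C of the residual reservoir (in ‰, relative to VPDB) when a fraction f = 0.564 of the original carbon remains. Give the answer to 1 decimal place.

-14.1‰

δ₀ = (0.01095892/0.01123720 − 1)×1000 = (0.975236 − 1)×1000 = -24.764‰
α − 1 = ε/1000 = -0.0190
f^(α−1) = 0.564^(-0.0190) = 1.010941
δ_res = (-24.764 + 1000) × 1.010941 − 1000 = 985.906 − 1000 = -14.09‰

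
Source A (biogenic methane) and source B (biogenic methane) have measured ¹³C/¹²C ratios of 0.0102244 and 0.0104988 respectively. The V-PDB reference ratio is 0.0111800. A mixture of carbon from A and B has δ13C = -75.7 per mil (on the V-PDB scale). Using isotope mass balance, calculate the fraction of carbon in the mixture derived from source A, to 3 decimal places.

δ_A = (0.0102244/0.0111800 − 1)×1000 = (0.914526 − 1)×1000 = -85.474 per mil
δ_B = (0.0104988/0.0111800 − 1)×1000 = (0.939070 − 1)×1000 = -60.930 per mil
f_A = (δ_mix − δ_B)/(δ_A − δ_B) = (-75.7 − (-60.930))/(-85.474 − (-60.930))
f_A = -14.770 / -24.544 = 0.6018

0.602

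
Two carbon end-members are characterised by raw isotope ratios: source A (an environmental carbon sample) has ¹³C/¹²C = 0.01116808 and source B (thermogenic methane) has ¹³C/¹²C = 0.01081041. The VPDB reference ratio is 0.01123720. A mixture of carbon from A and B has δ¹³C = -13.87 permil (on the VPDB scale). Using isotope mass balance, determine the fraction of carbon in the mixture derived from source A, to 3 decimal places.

δ_A = (0.01116808/0.01123720 − 1)×1000 = (0.993849 − 1)×1000 = -6.151 permil
δ_B = (0.01081041/0.01123720 − 1)×1000 = (0.962020 − 1)×1000 = -37.980 permil
f_A = (δ_mix − δ_B)/(δ_A − δ_B) = (-13.87 − (-37.980))/(-6.151 − (-37.980))
f_A = 24.110 / 31.829 = 0.7575

0.757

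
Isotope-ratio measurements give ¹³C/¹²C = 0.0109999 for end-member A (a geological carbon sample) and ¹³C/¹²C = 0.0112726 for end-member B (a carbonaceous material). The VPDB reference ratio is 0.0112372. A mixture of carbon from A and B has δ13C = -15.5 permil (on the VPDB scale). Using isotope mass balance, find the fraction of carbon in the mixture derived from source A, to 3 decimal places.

0.769

δ_A = (0.0109999/0.0112372 − 1)×1000 = (0.978883 − 1)×1000 = -21.117 permil
δ_B = (0.0112726/0.0112372 − 1)×1000 = (1.003150 − 1)×1000 = 3.150 permil
f_A = (δ_mix − δ_B)/(δ_A − δ_B) = (-15.5 − (3.150))/(-21.117 − (3.150))
f_A = -18.650 / -24.268 = 0.7685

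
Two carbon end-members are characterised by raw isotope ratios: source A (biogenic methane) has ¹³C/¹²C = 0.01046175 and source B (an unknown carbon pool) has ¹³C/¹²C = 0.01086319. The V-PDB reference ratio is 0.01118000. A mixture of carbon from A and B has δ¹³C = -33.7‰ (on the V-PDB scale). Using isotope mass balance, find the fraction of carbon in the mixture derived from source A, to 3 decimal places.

δ_A = (0.01046175/0.01118000 − 1)×1000 = (0.935756 − 1)×1000 = -64.244‰
δ_B = (0.01086319/0.01118000 − 1)×1000 = (0.971663 − 1)×1000 = -28.337‰
f_A = (δ_mix − δ_B)/(δ_A − δ_B) = (-33.7 − (-28.337))/(-64.244 − (-28.337))
f_A = -5.363 / -35.907 = 0.1494

0.149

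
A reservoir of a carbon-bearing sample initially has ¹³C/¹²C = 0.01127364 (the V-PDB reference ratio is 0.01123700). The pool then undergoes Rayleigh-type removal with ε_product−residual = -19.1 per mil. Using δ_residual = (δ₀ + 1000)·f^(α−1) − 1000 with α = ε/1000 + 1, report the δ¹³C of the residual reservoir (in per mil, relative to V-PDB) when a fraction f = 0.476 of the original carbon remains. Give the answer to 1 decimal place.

δ₀ = (0.01127364/0.01123700 − 1)×1000 = (1.003261 − 1)×1000 = 3.261 per mil
α − 1 = ε/1000 = -0.0191
f^(α−1) = 0.476^(-0.0191) = 1.014280
δ_res = (3.261 + 1000) × 1.014280 − 1000 = 1017.587 − 1000 = 17.59 per mil

17.6 per mil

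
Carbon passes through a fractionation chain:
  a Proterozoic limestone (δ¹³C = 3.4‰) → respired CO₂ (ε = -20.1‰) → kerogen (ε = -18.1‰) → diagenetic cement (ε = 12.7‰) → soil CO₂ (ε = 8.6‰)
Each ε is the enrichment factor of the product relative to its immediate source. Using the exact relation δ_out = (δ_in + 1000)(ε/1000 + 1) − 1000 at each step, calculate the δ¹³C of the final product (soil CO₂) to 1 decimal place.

-13.9‰

step 1: δ = (3.40 + 1000)·(-20.1/1000 + 1) − 1000 = -16.77‰
step 2: δ = (-16.77 + 1000)·(-18.1/1000 + 1) − 1000 = -34.56‰
step 3: δ = (-34.56 + 1000)·(12.7/1000 + 1) − 1000 = -22.30‰
step 4: δ = (-22.30 + 1000)·(8.6/1000 + 1) − 1000 = -13.90‰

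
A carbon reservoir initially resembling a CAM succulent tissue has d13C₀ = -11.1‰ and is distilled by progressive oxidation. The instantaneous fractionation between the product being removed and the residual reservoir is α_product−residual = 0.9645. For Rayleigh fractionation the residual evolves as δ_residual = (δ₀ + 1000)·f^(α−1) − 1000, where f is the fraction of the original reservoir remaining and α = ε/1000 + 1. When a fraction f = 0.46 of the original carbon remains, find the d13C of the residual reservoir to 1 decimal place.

Rayleigh residual: δ_res = (δ₀ + 1000)·f^(α−1) − 1000
α − 1 = -0.03550
f^(α−1) = 0.46^(-0.03550) = 1.027950
δ_res = (-11.1 + 1000) × 1.027950 − 1000 = 1016.540 − 1000 = 16.54‰

16.5‰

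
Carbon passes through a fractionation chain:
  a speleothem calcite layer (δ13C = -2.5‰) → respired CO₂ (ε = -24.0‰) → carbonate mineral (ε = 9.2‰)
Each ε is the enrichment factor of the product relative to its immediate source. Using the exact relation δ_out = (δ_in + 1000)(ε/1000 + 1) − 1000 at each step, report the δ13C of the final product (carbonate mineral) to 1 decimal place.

-17.5‰

step 1: δ = (-2.50 + 1000)·(-24.0/1000 + 1) − 1000 = -26.44‰
step 2: δ = (-26.44 + 1000)·(9.2/1000 + 1) − 1000 = -17.48‰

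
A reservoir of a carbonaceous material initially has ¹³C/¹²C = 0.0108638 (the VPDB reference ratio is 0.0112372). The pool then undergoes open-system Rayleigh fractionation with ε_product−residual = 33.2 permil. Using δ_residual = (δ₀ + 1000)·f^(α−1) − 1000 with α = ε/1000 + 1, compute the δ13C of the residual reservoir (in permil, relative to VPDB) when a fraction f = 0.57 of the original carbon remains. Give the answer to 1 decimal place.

-51.1 permil

δ₀ = (0.0108638/0.0112372 − 1)×1000 = (0.966771 − 1)×1000 = -33.229 permil
α − 1 = ε/1000 = 0.0332
f^(α−1) = 0.57^(0.0332) = 0.981511
δ_res = (-33.229 + 1000) × 0.981511 − 1000 = 948.896 − 1000 = -51.10 permil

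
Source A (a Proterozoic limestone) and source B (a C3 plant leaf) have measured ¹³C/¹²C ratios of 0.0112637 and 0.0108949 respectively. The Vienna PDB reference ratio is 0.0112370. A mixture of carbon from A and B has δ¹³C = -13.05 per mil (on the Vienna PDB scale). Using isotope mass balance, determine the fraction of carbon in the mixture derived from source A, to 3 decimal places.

δ_A = (0.0112637/0.0112370 − 1)×1000 = (1.002376 − 1)×1000 = 2.376 per mil
δ_B = (0.0108949/0.0112370 − 1)×1000 = (0.969556 − 1)×1000 = -30.444 per mil
f_A = (δ_mix − δ_B)/(δ_A − δ_B) = (-13.05 − (-30.444))/(2.376 − (-30.444))
f_A = 17.394 / 32.820 = 0.5300

0.530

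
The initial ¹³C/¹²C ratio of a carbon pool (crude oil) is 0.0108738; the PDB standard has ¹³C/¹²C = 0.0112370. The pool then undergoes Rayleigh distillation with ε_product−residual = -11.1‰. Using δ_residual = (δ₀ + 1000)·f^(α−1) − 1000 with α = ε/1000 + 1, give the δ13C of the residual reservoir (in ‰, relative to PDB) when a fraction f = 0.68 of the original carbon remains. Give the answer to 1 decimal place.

δ₀ = (0.0108738/0.0112370 − 1)×1000 = (0.967678 − 1)×1000 = -32.322‰
α − 1 = ε/1000 = -0.0111
f^(α−1) = 0.68^(-0.0111) = 1.004290
δ_res = (-32.322 + 1000) × 1.004290 − 1000 = 971.830 − 1000 = -28.17‰

-28.2‰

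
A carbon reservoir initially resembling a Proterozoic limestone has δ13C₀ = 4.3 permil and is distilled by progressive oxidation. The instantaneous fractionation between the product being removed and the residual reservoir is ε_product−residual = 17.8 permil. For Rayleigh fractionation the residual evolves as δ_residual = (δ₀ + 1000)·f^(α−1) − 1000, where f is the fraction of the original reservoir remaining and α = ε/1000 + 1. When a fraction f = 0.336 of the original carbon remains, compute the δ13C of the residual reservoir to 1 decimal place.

-15.0 permil

Rayleigh residual: δ_res = (δ₀ + 1000)·f^(α−1) − 1000
α = ε/1000 + 1 = 1.01780, so α − 1 = 0.01780
f^(α−1) = 0.336^(0.01780) = 0.980774
δ_res = (4.3 + 1000) × 0.980774 − 1000 = 984.991 − 1000 = -15.01 permil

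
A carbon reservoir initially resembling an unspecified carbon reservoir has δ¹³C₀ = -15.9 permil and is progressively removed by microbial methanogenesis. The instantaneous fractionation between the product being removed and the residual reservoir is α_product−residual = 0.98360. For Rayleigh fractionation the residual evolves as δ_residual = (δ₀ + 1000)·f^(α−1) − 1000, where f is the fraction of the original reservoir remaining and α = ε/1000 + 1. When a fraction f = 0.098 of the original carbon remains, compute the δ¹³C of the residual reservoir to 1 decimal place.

22.3 permil

Rayleigh residual: δ_res = (δ₀ + 1000)·f^(α−1) − 1000
α − 1 = -0.01640
f^(α−1) = 0.098^(-0.01640) = 1.038829
δ_res = (-15.9 + 1000) × 1.038829 − 1000 = 1022.311 − 1000 = 22.31 permil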